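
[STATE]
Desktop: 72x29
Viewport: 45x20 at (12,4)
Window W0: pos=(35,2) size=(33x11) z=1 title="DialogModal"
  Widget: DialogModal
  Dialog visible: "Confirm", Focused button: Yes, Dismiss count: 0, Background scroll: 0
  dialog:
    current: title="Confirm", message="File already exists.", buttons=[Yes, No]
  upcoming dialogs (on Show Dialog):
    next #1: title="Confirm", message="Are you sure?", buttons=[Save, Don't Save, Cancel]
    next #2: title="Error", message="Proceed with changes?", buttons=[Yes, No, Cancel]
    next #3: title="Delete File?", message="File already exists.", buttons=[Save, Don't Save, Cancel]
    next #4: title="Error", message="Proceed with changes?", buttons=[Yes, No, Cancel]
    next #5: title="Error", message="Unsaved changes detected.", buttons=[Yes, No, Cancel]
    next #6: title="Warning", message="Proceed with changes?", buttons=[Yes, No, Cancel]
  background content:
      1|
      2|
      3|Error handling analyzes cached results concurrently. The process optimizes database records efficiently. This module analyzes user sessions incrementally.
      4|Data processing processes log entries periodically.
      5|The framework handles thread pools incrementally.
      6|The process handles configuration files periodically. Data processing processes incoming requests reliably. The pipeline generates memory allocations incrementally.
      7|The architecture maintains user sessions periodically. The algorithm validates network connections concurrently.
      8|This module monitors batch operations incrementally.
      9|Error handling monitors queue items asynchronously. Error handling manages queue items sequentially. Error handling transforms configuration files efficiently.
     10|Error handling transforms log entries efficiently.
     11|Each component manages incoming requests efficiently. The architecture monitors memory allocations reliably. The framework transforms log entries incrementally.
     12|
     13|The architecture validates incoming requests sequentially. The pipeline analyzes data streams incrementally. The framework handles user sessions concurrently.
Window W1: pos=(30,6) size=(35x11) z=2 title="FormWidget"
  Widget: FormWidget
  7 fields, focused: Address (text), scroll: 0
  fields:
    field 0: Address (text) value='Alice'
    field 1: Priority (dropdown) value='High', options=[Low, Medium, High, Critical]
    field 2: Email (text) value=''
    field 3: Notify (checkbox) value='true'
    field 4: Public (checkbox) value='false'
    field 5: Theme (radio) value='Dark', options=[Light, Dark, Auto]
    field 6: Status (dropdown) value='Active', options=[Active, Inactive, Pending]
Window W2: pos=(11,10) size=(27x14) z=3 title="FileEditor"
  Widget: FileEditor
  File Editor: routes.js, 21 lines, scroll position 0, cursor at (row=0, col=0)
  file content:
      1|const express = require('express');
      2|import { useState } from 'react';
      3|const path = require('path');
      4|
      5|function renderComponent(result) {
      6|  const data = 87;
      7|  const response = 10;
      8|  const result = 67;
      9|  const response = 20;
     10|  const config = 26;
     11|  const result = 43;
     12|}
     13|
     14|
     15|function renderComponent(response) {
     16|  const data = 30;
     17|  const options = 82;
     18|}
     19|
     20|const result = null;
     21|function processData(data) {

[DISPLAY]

                       ┠─────────────────────
                       ┃                     
                  ┏━━━━━━━━━━━━━━━━━━━━━━━━━━
                  ┃ FormWidget               
                  ┠──────────────────────────
                  ┃> Address:    [Alice      
━━━━━━━━━━━━━━━━━━━━━━━━━┓ity:   [High       
 FileEditor              ┃:      [           
─────────────────────────┨y:     [x]         
█onst express = require(▲┃c:     [ ]         
import { useState } from█┃:      ( ) Light  (
const path = require('pa░┃s:     [Active     
                        ░┃━━━━━━━━━━━━━━━━━━━
function renderComponent░┃                   
  const data = 87;      ░┃                   
  const response = 10;  ░┃                   
  const result = 67;    ░┃                   
  const response = 20;  ░┃                   
  const config = 26;    ▼┃                   
━━━━━━━━━━━━━━━━━━━━━━━━━┛                   


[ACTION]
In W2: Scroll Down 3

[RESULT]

                       ┠─────────────────────
                       ┃                     
                  ┏━━━━━━━━━━━━━━━━━━━━━━━━━━
                  ┃ FormWidget               
                  ┠──────────────────────────
                  ┃> Address:    [Alice      
━━━━━━━━━━━━━━━━━━━━━━━━━┓ity:   [High       
 FileEditor              ┃:      [           
─────────────────────────┨y:     [x]         
                        ▲┃c:     [ ]         
function renderComponent░┃:      ( ) Light  (
  const data = 87;      ░┃s:     [Active     
  const response = 10;  █┃━━━━━━━━━━━━━━━━━━━
  const result = 67;    ░┃                   
  const response = 20;  ░┃                   
  const config = 26;    ░┃                   
  const result = 43;    ░┃                   
}                       ░┃                   
                        ▼┃                   
━━━━━━━━━━━━━━━━━━━━━━━━━┛                   


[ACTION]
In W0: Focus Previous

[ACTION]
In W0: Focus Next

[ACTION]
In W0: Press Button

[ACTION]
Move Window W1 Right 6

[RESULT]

                       ┠─────────────────────
                       ┃                     
                       ┃┏━━━━━━━━━━━━━━━━━━━━
                       ┃┃ FormWidget         
                       ┃┠────────────────────
                       ┃┃> Address:    [Alice
━━━━━━━━━━━━━━━━━━━━━━━━━┓ Priority:   [High 
 FileEditor              ┃ Email:      [     
─────────────────────────┨ Notify:     [x]   
                        ▲┃ Public:     [ ]   
function renderComponent░┃ Theme:      ( ) Li
  const data = 87;      ░┃ Status:     [Activ
  const response = 10;  █┃━━━━━━━━━━━━━━━━━━━
  const result = 67;    ░┃                   
  const response = 20;  ░┃                   
  const config = 26;    ░┃                   
  const result = 43;    ░┃                   
}                       ░┃                   
                        ▼┃                   
━━━━━━━━━━━━━━━━━━━━━━━━━┛                   


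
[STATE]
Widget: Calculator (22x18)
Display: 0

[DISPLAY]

                     0
┌───┬───┬───┬───┐     
│ 7 │ 8 │ 9 │ ÷ │     
├───┼───┼───┼───┤     
│ 4 │ 5 │ 6 │ × │     
├───┼───┼───┼───┤     
│ 1 │ 2 │ 3 │ - │     
├───┼───┼───┼───┤     
│ 0 │ . │ = │ + │     
├───┼───┼───┼───┤     
│ C │ MC│ MR│ M+│     
└───┴───┴───┴───┘     
                      
                      
                      
                      
                      
                      


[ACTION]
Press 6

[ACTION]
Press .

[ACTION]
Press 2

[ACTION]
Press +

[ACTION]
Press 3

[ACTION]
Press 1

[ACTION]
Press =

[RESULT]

                  37.2
┌───┬───┬───┬───┐     
│ 7 │ 8 │ 9 │ ÷ │     
├───┼───┼───┼───┤     
│ 4 │ 5 │ 6 │ × │     
├───┼───┼───┼───┤     
│ 1 │ 2 │ 3 │ - │     
├───┼───┼───┼───┤     
│ 0 │ . │ = │ + │     
├───┼───┼───┼───┤     
│ C │ MC│ MR│ M+│     
└───┴───┴───┴───┘     
                      
                      
                      
                      
                      
                      


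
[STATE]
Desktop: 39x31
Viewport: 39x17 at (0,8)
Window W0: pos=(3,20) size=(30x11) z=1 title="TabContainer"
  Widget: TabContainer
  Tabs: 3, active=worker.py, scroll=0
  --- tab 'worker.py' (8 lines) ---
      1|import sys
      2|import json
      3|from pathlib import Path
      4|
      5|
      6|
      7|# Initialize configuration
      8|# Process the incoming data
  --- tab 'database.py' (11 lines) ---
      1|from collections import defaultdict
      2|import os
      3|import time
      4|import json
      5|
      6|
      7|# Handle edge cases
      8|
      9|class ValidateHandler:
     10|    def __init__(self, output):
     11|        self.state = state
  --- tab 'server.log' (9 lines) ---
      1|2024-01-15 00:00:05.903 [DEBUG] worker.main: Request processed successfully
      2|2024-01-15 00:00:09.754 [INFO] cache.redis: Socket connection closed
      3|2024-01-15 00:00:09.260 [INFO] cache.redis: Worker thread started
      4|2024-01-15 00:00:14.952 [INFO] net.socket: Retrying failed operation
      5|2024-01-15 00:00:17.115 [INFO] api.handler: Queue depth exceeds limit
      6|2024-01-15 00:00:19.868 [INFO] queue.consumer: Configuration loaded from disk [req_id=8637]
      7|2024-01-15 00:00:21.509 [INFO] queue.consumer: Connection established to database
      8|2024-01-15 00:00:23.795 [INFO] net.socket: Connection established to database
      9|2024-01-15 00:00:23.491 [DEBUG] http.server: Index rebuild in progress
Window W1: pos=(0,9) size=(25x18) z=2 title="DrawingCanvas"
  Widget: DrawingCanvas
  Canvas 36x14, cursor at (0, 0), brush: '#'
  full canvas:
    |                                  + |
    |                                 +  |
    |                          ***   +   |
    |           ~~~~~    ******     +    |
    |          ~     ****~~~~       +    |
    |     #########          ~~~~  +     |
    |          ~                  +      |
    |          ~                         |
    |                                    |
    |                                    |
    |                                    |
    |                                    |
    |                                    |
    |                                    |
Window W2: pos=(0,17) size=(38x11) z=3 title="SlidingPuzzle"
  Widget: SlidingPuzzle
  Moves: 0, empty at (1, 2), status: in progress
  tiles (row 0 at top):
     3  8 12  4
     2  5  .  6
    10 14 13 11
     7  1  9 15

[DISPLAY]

                                       
┏━━━━━━━━━━━━━━━━━━━━━━━┓              
┃ DrawingCanvas         ┃              
┠───────────────────────┨              
┃+                      ┃              
┃                       ┃              
┃                       ┃              
┃           ~~~~~    ***┃              
┃          ~     ****~~~┃              
┏━━━━━━━━━━━━━━━━━━━━━━━━━━━━━━━━━━━━┓ 
┃ SlidingPuzzle                      ┃ 
┠────────────────────────────────────┨ 
┃┌────┬────┬────┬────┐               ┃ 
┃│  3 │  8 │ 12 │  4 │               ┃ 
┃├────┼────┼────┼────┤               ┃ 
┃│  2 │  5 │    │  6 │               ┃ 
┃├────┼────┼────┼────┤               ┃ 


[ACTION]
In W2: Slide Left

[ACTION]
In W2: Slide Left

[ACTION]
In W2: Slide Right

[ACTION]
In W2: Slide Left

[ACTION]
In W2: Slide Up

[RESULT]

                                       
┏━━━━━━━━━━━━━━━━━━━━━━━┓              
┃ DrawingCanvas         ┃              
┠───────────────────────┨              
┃+                      ┃              
┃                       ┃              
┃                       ┃              
┃           ~~~~~    ***┃              
┃          ~     ****~~~┃              
┏━━━━━━━━━━━━━━━━━━━━━━━━━━━━━━━━━━━━┓ 
┃ SlidingPuzzle                      ┃ 
┠────────────────────────────────────┨ 
┃┌────┬────┬────┬────┐               ┃ 
┃│  3 │  8 │ 12 │  4 │               ┃ 
┃├────┼────┼────┼────┤               ┃ 
┃│  2 │  5 │  6 │ 11 │               ┃ 
┃├────┼────┼────┼────┤               ┃ 


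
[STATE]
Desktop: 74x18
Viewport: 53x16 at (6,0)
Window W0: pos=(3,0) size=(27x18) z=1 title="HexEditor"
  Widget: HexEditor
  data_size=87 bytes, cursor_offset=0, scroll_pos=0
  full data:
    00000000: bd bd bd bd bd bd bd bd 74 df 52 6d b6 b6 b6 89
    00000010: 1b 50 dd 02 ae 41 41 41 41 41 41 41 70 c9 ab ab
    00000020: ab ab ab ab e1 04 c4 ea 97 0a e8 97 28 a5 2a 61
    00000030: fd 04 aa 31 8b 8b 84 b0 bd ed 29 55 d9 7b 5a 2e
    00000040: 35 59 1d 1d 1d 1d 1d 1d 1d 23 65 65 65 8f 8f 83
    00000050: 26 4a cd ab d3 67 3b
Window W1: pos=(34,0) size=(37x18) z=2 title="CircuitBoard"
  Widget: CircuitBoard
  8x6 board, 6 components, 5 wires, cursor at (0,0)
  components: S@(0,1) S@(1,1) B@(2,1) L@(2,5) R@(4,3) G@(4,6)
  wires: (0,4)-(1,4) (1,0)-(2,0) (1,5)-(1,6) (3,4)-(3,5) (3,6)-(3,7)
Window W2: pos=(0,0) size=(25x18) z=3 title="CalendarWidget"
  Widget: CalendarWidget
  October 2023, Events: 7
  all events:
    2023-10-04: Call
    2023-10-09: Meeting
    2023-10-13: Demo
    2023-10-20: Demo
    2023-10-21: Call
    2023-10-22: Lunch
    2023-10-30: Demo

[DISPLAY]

━━━━━━━━━━━━━━━━━━┓━━━━┓    ┏━━━━━━━━━━━━━━━━━━━━━━━━
ndarWidget        ┃    ┃    ┃ CircuitBoard           
──────────────────┨────┨    ┠────────────────────────
 October 2023     ┃ bd ┃    ┃   0 1 2 3 4 5 6 7      
 We Th Fr Sa Su   ┃ ae ┃    ┃0  [.]  S           ·   
              1   ┃ e1 ┃    ┃                    │   
  4*  5  6  7  8  ┃ 8b ┃    ┃1   ·   S           ·   
0 11 12 13* 14 15 ┃ 1d ┃    ┃    │                   
 18 19 20* 21* 22*┃ d3 ┃    ┃2   ·   B               
 25 26 27 28 29   ┃    ┃    ┃                        
1                 ┃    ┃    ┃3                   · ─ 
                  ┃    ┃    ┃                        
                  ┃    ┃    ┃4               R       
                  ┃    ┃    ┃                        
                  ┃    ┃    ┃5                       
                  ┃    ┃    ┃Cursor: (0,0)           


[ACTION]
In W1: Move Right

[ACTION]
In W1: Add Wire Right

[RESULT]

━━━━━━━━━━━━━━━━━━┓━━━━┓    ┏━━━━━━━━━━━━━━━━━━━━━━━━
ndarWidget        ┃    ┃    ┃ CircuitBoard           
──────────────────┨────┨    ┠────────────────────────
 October 2023     ┃ bd ┃    ┃   0 1 2 3 4 5 6 7      
 We Th Fr Sa Su   ┃ ae ┃    ┃0      [S]─ ·       ·   
              1   ┃ e1 ┃    ┃                    │   
  4*  5  6  7  8  ┃ 8b ┃    ┃1   ·   S           ·   
0 11 12 13* 14 15 ┃ 1d ┃    ┃    │                   
 18 19 20* 21* 22*┃ d3 ┃    ┃2   ·   B               
 25 26 27 28 29   ┃    ┃    ┃                        
1                 ┃    ┃    ┃3                   · ─ 
                  ┃    ┃    ┃                        
                  ┃    ┃    ┃4               R       
                  ┃    ┃    ┃                        
                  ┃    ┃    ┃5                       
                  ┃    ┃    ┃Cursor: (0,1)           


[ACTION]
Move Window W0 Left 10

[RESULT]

━━━━━━━━━━━━━━━━━━┓━┓       ┏━━━━━━━━━━━━━━━━━━━━━━━━
ndarWidget        ┃ ┃       ┃ CircuitBoard           
──────────────────┨─┨       ┠────────────────────────
 October 2023     ┃ ┃       ┃   0 1 2 3 4 5 6 7      
 We Th Fr Sa Su   ┃ ┃       ┃0      [S]─ ·       ·   
              1   ┃ ┃       ┃                    │   
  4*  5  6  7  8  ┃ ┃       ┃1   ·   S           ·   
0 11 12 13* 14 15 ┃ ┃       ┃    │                   
 18 19 20* 21* 22*┃ ┃       ┃2   ·   B               
 25 26 27 28 29   ┃ ┃       ┃                        
1                 ┃ ┃       ┃3                   · ─ 
                  ┃ ┃       ┃                        
                  ┃ ┃       ┃4               R       
                  ┃ ┃       ┃                        
                  ┃ ┃       ┃5                       
                  ┃ ┃       ┃Cursor: (0,1)           


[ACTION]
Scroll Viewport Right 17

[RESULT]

━━━┓━┓       ┏━━━━━━━━━━━━━━━━━━━━━━━━━━━━━━━━━━━┓   
   ┃ ┃       ┃ CircuitBoard                      ┃   
───┨─┨       ┠───────────────────────────────────┨   
   ┃ ┃       ┃   0 1 2 3 4 5 6 7                 ┃   
   ┃ ┃       ┃0      [S]─ ·       ·              ┃   
   ┃ ┃       ┃                    │              ┃   
8  ┃ ┃       ┃1   ·   S           ·   · ─ ·      ┃   
15 ┃ ┃       ┃    │                              ┃   
22*┃ ┃       ┃2   ·   B               L          ┃   
   ┃ ┃       ┃                                   ┃   
   ┃ ┃       ┃3                   · ─ ·   · ─ ·  ┃   
   ┃ ┃       ┃                                   ┃   
   ┃ ┃       ┃4               R           G      ┃   
   ┃ ┃       ┃                                   ┃   
   ┃ ┃       ┃5                                  ┃   
   ┃ ┃       ┃Cursor: (0,1)                      ┃   


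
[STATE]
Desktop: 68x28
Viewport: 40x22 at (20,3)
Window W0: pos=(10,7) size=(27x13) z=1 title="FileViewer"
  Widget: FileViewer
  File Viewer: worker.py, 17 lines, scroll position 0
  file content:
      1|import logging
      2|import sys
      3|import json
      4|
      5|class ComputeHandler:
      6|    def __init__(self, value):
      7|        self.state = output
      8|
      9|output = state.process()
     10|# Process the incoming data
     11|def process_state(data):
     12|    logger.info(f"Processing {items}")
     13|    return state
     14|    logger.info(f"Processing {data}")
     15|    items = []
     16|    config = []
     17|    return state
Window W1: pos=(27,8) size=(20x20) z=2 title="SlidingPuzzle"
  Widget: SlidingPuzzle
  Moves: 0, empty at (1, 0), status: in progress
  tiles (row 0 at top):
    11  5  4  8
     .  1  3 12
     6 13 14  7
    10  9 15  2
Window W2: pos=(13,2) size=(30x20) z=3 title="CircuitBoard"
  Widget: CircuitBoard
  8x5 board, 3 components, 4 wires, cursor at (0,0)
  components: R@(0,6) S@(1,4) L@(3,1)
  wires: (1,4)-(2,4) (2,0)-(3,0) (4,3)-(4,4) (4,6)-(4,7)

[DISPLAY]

itBoard               ┃                 
──────────────────────┨                 
 2 3 4 5 6 7          ┃                 
                      ┃                 
                      ┃                 
              S       ┃━━━┓             
              │       ┃   ┃             
              ·       ┃───┨             
                      ┃┬──┃             
  L                   ┃│  ┃             
                      ┃┼──┃             
          · ─ ·       ┃│ 1┃             
: (0,0)               ┃┼──┃             
                      ┃│  ┃             
                      ┃┼──┃             
                      ┃│  ┃             
                      ┃┴──┃             
                      ┃   ┃             
━━━━━━━━━━━━━━━━━━━━━━┛   ┃             
       ┃                  ┃             
       ┃                  ┃             
       ┃                  ┃             


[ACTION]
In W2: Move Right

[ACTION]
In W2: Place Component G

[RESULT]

itBoard               ┃                 
──────────────────────┨                 
 2 3 4 5 6 7          ┃                 
 [G]                  ┃                 
                      ┃                 
              S       ┃━━━┓             
              │       ┃   ┃             
              ·       ┃───┨             
                      ┃┬──┃             
  L                   ┃│  ┃             
                      ┃┼──┃             
          · ─ ·       ┃│ 1┃             
: (0,1)               ┃┼──┃             
                      ┃│  ┃             
                      ┃┼──┃             
                      ┃│  ┃             
                      ┃┴──┃             
                      ┃   ┃             
━━━━━━━━━━━━━━━━━━━━━━┛   ┃             
       ┃                  ┃             
       ┃                  ┃             
       ┃                  ┃             


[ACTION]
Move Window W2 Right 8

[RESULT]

 ┃ CircuitBoard               ┃         
 ┠────────────────────────────┨         
 ┃   0 1 2 3 4 5 6 7          ┃         
 ┃0      [G]                  ┃         
━┃                            ┃         
e┃1                   S       ┃         
─┃                    │       ┃         
g┃2   ·               ·       ┃         
s┃    │                       ┃         
o┃3   ·   L                   ┃         
 ┃                            ┃         
p┃4               · ─ ·       ┃         
_┃Cursor: (0,1)               ┃         
e┃                            ┃         
 ┃                            ┃         
s┃                            ┃         
━┃                            ┃         
 ┃                            ┃         
 ┗━━━━━━━━━━━━━━━━━━━━━━━━━━━━┛         
       ┃                  ┃             
       ┃                  ┃             
       ┃                  ┃             


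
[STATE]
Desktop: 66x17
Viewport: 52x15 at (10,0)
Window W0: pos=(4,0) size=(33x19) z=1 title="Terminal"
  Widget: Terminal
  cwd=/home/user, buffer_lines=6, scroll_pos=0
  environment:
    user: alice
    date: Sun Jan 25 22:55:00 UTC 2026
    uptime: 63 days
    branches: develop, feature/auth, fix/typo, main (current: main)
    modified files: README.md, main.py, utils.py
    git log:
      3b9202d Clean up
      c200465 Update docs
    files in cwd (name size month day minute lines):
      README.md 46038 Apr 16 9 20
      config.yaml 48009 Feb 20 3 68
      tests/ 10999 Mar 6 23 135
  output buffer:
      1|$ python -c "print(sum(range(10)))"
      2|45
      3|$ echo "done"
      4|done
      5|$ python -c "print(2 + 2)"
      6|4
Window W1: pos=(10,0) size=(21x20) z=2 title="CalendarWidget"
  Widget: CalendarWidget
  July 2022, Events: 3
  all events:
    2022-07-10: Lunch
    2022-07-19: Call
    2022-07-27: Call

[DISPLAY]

┏━━━━━━━━━━━━━━━━━━━┓━━━━━┓                         
┃ CalendarWidget    ┃     ┃                         
┠───────────────────┨─────┨                         
┃     July 2022     ┃ge(10┃                         
┃Mo Tu We Th Fr Sa S┃     ┃                         
┃             1  2  ┃     ┃                         
┃ 4  5  6  7  8  9 1┃     ┃                         
┃11 12 13 14 15 16 1┃     ┃                         
┃18 19* 20 21 22 23 ┃     ┃                         
┃25 26 27* 28 29 30 ┃     ┃                         
┃                   ┃     ┃                         
┃                   ┃     ┃                         
┃                   ┃     ┃                         
┃                   ┃     ┃                         
┃                   ┃     ┃                         


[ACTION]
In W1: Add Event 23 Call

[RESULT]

┏━━━━━━━━━━━━━━━━━━━┓━━━━━┓                         
┃ CalendarWidget    ┃     ┃                         
┠───────────────────┨─────┨                         
┃     July 2022     ┃ge(10┃                         
┃Mo Tu We Th Fr Sa S┃     ┃                         
┃             1  2  ┃     ┃                         
┃ 4  5  6  7  8  9 1┃     ┃                         
┃11 12 13 14 15 16 1┃     ┃                         
┃18 19* 20 21 22 23*┃     ┃                         
┃25 26 27* 28 29 30 ┃     ┃                         
┃                   ┃     ┃                         
┃                   ┃     ┃                         
┃                   ┃     ┃                         
┃                   ┃     ┃                         
┃                   ┃     ┃                         


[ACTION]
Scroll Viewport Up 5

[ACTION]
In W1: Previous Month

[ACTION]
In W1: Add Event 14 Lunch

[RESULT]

┏━━━━━━━━━━━━━━━━━━━┓━━━━━┓                         
┃ CalendarWidget    ┃     ┃                         
┠───────────────────┨─────┨                         
┃     June 2022     ┃ge(10┃                         
┃Mo Tu We Th Fr Sa S┃     ┃                         
┃       1  2  3  4  ┃     ┃                         
┃ 6  7  8  9 10 11 1┃     ┃                         
┃13 14* 15 16 17 18 ┃     ┃                         
┃20 21 22 23 24 25 2┃     ┃                         
┃27 28 29 30        ┃     ┃                         
┃                   ┃     ┃                         
┃                   ┃     ┃                         
┃                   ┃     ┃                         
┃                   ┃     ┃                         
┃                   ┃     ┃                         


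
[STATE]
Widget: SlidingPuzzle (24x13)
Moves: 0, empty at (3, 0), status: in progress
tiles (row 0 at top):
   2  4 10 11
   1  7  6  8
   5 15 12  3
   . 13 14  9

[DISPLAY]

┌────┬────┬────┬────┐   
│  2 │  4 │ 10 │ 11 │   
├────┼────┼────┼────┤   
│  1 │  7 │  6 │  8 │   
├────┼────┼────┼────┤   
│  5 │ 15 │ 12 │  3 │   
├────┼────┼────┼────┤   
│    │ 13 │ 14 │  9 │   
└────┴────┴────┴────┘   
Moves: 0                
                        
                        
                        


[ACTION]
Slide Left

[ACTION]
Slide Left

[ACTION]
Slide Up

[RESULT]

┌────┬────┬────┬────┐   
│  2 │  4 │ 10 │ 11 │   
├────┼────┼────┼────┤   
│  1 │  7 │  6 │  8 │   
├────┼────┼────┼────┤   
│  5 │ 15 │ 12 │  3 │   
├────┼────┼────┼────┤   
│ 13 │ 14 │    │  9 │   
└────┴────┴────┴────┘   
Moves: 2                
                        
                        
                        


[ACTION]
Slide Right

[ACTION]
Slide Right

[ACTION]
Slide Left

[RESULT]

┌────┬────┬────┬────┐   
│  2 │  4 │ 10 │ 11 │   
├────┼────┼────┼────┤   
│  1 │  7 │  6 │  8 │   
├────┼────┼────┼────┤   
│  5 │ 15 │ 12 │  3 │   
├────┼────┼────┼────┤   
│ 13 │    │ 14 │  9 │   
└────┴────┴────┴────┘   
Moves: 5                
                        
                        
                        


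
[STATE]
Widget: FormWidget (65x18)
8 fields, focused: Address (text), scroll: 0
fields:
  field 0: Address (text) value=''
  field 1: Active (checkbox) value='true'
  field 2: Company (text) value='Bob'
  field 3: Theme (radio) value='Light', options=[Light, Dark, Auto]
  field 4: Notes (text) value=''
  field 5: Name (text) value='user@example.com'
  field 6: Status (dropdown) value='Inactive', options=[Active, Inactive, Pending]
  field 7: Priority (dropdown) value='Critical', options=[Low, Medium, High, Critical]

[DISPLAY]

> Address:    [                                                 ]
  Active:     [x]                                                
  Company:    [Bob                                              ]
  Theme:      (●) Light  ( ) Dark  ( ) Auto                      
  Notes:      [                                                 ]
  Name:       [user@example.com                                 ]
  Status:     [Inactive                                        ▼]
  Priority:   [Critical                                        ▼]
                                                                 
                                                                 
                                                                 
                                                                 
                                                                 
                                                                 
                                                                 
                                                                 
                                                                 
                                                                 


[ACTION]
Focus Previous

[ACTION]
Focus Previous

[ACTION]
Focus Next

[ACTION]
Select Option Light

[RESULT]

  Address:    [                                                 ]
  Active:     [x]                                                
  Company:    [Bob                                              ]
  Theme:      (●) Light  ( ) Dark  ( ) Auto                      
  Notes:      [                                                 ]
  Name:       [user@example.com                                 ]
  Status:     [Inactive                                        ▼]
> Priority:   [Critical                                        ▼]
                                                                 
                                                                 
                                                                 
                                                                 
                                                                 
                                                                 
                                                                 
                                                                 
                                                                 
                                                                 


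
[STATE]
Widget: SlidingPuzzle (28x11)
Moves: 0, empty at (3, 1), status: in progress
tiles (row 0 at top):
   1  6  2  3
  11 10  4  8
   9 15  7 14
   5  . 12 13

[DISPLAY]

┌────┬────┬────┬────┐       
│  1 │  6 │  2 │  3 │       
├────┼────┼────┼────┤       
│ 11 │ 10 │  4 │  8 │       
├────┼────┼────┼────┤       
│  9 │ 15 │  7 │ 14 │       
├────┼────┼────┼────┤       
│  5 │    │ 12 │ 13 │       
└────┴────┴────┴────┘       
Moves: 0                    
                            


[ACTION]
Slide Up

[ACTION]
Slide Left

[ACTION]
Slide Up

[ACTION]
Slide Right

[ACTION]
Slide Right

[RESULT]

┌────┬────┬────┬────┐       
│  1 │  6 │  2 │  3 │       
├────┼────┼────┼────┤       
│ 11 │ 10 │  4 │  8 │       
├────┼────┼────┼────┤       
│  9 │ 15 │  7 │ 14 │       
├────┼────┼────┼────┤       
│    │  5 │ 12 │ 13 │       
└────┴────┴────┴────┘       
Moves: 3                    
                            


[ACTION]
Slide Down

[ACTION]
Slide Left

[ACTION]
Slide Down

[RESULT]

┌────┬────┬────┬────┐       
│  1 │  6 │  2 │  3 │       
├────┼────┼────┼────┤       
│ 11 │    │  4 │  8 │       
├────┼────┼────┼────┤       
│ 15 │ 10 │  7 │ 14 │       
├────┼────┼────┼────┤       
│  9 │  5 │ 12 │ 13 │       
└────┴────┴────┴────┘       
Moves: 6                    
                            


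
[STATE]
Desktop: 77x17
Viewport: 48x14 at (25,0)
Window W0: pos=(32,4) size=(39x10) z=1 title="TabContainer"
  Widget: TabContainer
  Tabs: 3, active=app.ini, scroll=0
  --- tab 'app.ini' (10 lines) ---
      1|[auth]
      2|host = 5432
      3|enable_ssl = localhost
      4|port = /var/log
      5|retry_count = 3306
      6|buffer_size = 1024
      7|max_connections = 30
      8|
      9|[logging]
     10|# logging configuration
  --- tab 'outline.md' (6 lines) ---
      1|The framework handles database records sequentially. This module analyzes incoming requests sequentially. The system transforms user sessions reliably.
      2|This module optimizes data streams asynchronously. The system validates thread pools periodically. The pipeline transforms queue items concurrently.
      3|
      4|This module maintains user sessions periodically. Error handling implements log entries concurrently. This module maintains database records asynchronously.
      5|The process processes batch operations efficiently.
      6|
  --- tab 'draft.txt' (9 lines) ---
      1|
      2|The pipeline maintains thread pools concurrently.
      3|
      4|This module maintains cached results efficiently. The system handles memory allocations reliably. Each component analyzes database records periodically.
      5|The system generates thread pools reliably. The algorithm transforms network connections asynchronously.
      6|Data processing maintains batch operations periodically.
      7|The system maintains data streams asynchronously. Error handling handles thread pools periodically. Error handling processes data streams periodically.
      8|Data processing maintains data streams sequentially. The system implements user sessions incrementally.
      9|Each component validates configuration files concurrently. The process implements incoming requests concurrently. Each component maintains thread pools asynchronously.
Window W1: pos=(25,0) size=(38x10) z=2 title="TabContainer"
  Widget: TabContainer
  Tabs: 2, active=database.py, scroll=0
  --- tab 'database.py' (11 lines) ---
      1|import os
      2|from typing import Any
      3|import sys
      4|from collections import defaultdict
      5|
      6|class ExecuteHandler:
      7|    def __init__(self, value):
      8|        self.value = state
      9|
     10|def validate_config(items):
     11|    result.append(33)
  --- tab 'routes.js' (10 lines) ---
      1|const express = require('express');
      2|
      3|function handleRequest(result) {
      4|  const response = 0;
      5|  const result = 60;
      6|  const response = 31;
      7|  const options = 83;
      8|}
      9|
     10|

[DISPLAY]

┏━━━━━━━━━━━━━━━━━━━━━━━━━━━━━━━━━━━━┓          
┃ TabContainer                       ┃          
┠────────────────────────────────────┨          
┃[database.py]│ routes.js            ┃          
┃────────────────────────────────────┃━━━━━━━┓  
┃import os                           ┃       ┃  
┃from typing import Any              ┃───────┨  
┃import sys                          ┃txt    ┃  
┃from collections import defaultdict ┃───────┃  
┗━━━━━━━━━━━━━━━━━━━━━━━━━━━━━━━━━━━━┛       ┃  
       ┃host = 5432                          ┃  
       ┃enable_ssl = localhost               ┃  
       ┃port = /var/log                      ┃  
       ┗━━━━━━━━━━━━━━━━━━━━━━━━━━━━━━━━━━━━━┛  


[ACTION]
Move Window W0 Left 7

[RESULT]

┏━━━━━━━━━━━━━━━━━━━━━━━━━━━━━━━━━━━━┓          
┃ TabContainer                       ┃          
┠────────────────────────────────────┨          
┃[database.py]│ routes.js            ┃          
┃────────────────────────────────────┃┓         
┃import os                           ┃┃         
┃from typing import Any              ┃┨         
┃import sys                          ┃┃         
┃from collections import defaultdict ┃┃         
┗━━━━━━━━━━━━━━━━━━━━━━━━━━━━━━━━━━━━┛┃         
┃host = 5432                          ┃         
┃enable_ssl = localhost               ┃         
┃port = /var/log                      ┃         
┗━━━━━━━━━━━━━━━━━━━━━━━━━━━━━━━━━━━━━┛         


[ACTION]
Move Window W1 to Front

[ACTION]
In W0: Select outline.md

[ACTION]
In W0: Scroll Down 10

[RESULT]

┏━━━━━━━━━━━━━━━━━━━━━━━━━━━━━━━━━━━━┓          
┃ TabContainer                       ┃          
┠────────────────────────────────────┨          
┃[database.py]│ routes.js            ┃          
┃────────────────────────────────────┃┓         
┃import os                           ┃┃         
┃from typing import Any              ┃┨         
┃import sys                          ┃┃         
┃from collections import defaultdict ┃┃         
┗━━━━━━━━━━━━━━━━━━━━━━━━━━━━━━━━━━━━┛┃         
┃                                     ┃         
┃                                     ┃         
┃                                     ┃         
┗━━━━━━━━━━━━━━━━━━━━━━━━━━━━━━━━━━━━━┛         
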